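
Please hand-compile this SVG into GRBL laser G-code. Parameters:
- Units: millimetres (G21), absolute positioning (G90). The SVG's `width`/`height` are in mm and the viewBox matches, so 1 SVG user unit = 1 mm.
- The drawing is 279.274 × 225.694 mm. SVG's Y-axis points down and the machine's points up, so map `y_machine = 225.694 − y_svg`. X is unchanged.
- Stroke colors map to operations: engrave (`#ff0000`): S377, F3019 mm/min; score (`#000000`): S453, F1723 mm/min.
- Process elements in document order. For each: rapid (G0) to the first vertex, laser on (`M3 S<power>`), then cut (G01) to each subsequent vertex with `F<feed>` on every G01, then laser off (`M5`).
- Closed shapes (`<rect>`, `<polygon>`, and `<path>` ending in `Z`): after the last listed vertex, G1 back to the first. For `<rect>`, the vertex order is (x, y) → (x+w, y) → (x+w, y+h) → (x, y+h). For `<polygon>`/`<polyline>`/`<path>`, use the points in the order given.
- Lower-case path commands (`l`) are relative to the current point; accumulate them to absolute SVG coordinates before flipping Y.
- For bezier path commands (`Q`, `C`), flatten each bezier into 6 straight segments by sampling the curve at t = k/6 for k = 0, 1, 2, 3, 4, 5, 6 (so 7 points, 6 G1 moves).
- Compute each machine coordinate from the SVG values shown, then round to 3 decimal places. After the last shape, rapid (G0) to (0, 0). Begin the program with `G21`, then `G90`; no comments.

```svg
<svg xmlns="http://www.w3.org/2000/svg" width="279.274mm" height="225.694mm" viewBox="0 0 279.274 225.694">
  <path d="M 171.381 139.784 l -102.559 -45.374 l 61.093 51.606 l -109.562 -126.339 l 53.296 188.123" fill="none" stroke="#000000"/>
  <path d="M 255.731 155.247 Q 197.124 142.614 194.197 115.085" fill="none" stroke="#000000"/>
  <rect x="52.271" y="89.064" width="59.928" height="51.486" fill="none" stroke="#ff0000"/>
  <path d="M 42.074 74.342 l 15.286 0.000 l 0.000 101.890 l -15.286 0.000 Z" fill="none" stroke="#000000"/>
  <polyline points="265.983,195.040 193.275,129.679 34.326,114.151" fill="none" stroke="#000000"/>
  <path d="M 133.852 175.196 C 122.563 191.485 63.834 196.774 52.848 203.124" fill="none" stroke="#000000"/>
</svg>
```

1 u = 1 mm; y_m = 225.694 − y.

[1] `<path>` open polyline, #000000→score S453 F1723: (171.381,85.910) → (68.822,131.284) → (129.915,79.678) → (20.353,206.017) → (73.649,17.894)

[2] `<path>` quadratic bezier, #000000→score S453 F1723: (255.731,70.447) → (237.742,75.072) → (222.846,80.524) → (211.044,86.804) → (202.335,93.911) → (196.719,101.846) → (194.197,110.609)

[3] `<rect>` rectangle, #ff0000→engrave S377 F3019: (52.271,136.630) → (112.199,136.630) → (112.199,85.144) → (52.271,85.144) → (52.271,136.630) (closed)

[4] `<path>` rectangle, #000000→score S453 F1723: (42.074,151.352) → (57.360,151.352) → (57.360,49.462) → (42.074,49.462) → (42.074,151.352) (closed)

[5] `<polyline>` open polyline, #000000→score S453 F1723: (265.983,30.654) → (193.275,96.015) → (34.326,111.543)

[6] `<path>` cubic bezier, #000000→score S453 F1723: (133.852,50.498) → (124.695,43.214) → (110.275,37.429) → (93.236,32.807) → (76.223,29.013) → (61.879,25.712) → (52.848,22.570)

G21
G90
G0 X171.381 Y85.910
M3 S453
G01 X68.822 Y131.284 F1723
G01 X129.915 Y79.678 F1723
G01 X20.353 Y206.017 F1723
G01 X73.649 Y17.894 F1723
M5
G0 X255.731 Y70.447
M3 S453
G01 X237.742 Y75.072 F1723
G01 X222.846 Y80.524 F1723
G01 X211.044 Y86.804 F1723
G01 X202.335 Y93.911 F1723
G01 X196.719 Y101.846 F1723
G01 X194.197 Y110.609 F1723
M5
G0 X52.271 Y136.630
M3 S377
G01 X112.199 Y136.630 F3019
G01 X112.199 Y85.144 F3019
G01 X52.271 Y85.144 F3019
G01 X52.271 Y136.630 F3019
M5
G0 X42.074 Y151.352
M3 S453
G01 X57.360 Y151.352 F1723
G01 X57.360 Y49.462 F1723
G01 X42.074 Y49.462 F1723
G01 X42.074 Y151.352 F1723
M5
G0 X265.983 Y30.654
M3 S453
G01 X193.275 Y96.015 F1723
G01 X34.326 Y111.543 F1723
M5
G0 X133.852 Y50.498
M3 S453
G01 X124.695 Y43.214 F1723
G01 X110.275 Y37.429 F1723
G01 X93.236 Y32.807 F1723
G01 X76.223 Y29.013 F1723
G01 X61.879 Y25.712 F1723
G01 X52.848 Y22.570 F1723
M5
G0 X0.000 Y0.000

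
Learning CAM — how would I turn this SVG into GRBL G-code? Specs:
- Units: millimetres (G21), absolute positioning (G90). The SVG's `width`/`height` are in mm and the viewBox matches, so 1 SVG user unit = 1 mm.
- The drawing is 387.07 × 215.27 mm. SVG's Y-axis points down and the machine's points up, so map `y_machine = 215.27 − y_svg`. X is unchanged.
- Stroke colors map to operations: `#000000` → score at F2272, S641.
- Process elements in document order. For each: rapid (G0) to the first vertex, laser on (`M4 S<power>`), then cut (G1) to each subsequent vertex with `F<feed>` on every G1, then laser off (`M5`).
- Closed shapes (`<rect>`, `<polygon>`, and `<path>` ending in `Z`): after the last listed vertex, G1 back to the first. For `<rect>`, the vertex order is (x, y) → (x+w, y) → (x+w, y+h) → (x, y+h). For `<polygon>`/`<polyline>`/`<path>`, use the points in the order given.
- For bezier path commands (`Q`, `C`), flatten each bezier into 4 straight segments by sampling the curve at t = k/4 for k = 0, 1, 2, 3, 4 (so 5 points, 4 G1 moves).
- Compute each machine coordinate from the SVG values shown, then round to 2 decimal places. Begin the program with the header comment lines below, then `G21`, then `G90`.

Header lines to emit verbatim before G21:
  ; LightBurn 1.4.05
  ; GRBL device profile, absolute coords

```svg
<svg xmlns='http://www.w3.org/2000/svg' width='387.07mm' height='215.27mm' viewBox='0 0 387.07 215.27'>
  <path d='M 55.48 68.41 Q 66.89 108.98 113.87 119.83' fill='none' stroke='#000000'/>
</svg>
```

viewBox `0 0 387.07 215.27` with mm width/height → 1 unit = 1 mm. Flip: y_m = 215.27 − y_svg.

**Shape 1** — `<path>` quadratic bezier, stroke `#000000` → score (S641, F2272). Control points (SVG): P0=(55.48,68.41), P1=(66.89,108.98), P2=(113.87,119.83); sampled at t=k/4. Machine vertices: (55.48,146.86) → (63.41,128.43) → (75.78,113.72) → (92.60,102.72) → (113.87,95.44). Open path.

; LightBurn 1.4.05
; GRBL device profile, absolute coords
G21
G90
G0 X55.48 Y146.86
M4 S641
G1 X63.41 Y128.43 F2272
G1 X75.78 Y113.72 F2272
G1 X92.60 Y102.72 F2272
G1 X113.87 Y95.44 F2272
M5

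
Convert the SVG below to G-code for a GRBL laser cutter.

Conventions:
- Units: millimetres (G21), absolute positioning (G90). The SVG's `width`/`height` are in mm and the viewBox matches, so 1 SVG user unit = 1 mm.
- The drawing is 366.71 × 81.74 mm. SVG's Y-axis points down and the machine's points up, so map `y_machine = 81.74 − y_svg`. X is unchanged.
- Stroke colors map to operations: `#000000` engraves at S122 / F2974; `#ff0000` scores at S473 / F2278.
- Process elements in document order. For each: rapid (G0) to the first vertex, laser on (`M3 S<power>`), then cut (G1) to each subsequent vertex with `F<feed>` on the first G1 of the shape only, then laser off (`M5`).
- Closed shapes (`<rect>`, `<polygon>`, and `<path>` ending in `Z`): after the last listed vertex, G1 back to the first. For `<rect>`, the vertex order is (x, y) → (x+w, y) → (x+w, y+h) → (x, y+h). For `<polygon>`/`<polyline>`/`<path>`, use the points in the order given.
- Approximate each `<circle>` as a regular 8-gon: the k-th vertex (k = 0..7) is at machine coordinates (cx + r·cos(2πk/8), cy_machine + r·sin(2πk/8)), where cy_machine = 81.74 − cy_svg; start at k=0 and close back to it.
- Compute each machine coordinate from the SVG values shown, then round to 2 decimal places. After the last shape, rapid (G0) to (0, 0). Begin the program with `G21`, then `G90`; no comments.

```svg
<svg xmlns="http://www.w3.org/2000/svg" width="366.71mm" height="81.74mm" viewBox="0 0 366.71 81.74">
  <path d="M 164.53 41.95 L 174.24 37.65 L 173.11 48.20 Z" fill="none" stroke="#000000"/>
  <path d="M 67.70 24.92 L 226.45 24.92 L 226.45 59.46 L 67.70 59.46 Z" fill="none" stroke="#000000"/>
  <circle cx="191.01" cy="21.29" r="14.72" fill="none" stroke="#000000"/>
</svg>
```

1 u = 1 mm; y_m = 81.74 − y.

[1] `<path>` regular polygon, #000000→engrave S122 F2974: (164.53,39.79) → (174.24,44.09) → (173.11,33.54) → (164.53,39.79) (closed)

[2] `<path>` rectangle, #000000→engrave S122 F2974: (67.70,56.82) → (226.45,56.82) → (226.45,22.28) → (67.70,22.28) → (67.70,56.82) (closed)

[3] `<circle>` circle, #000000→engrave S122 F2974: (205.73,60.45) → (201.42,70.86) → (191.01,75.17) → (180.60,70.86) → (176.29,60.45) → (180.60,50.04) → (191.01,45.73) → (201.42,50.04) → (205.73,60.45) (closed)

G21
G90
G0 X164.53 Y39.79
M3 S122
G1 X174.24 Y44.09 F2974
G1 X173.11 Y33.54
G1 X164.53 Y39.79
M5
G0 X67.70 Y56.82
M3 S122
G1 X226.45 Y56.82 F2974
G1 X226.45 Y22.28
G1 X67.70 Y22.28
G1 X67.70 Y56.82
M5
G0 X205.73 Y60.45
M3 S122
G1 X201.42 Y70.86 F2974
G1 X191.01 Y75.17
G1 X180.60 Y70.86
G1 X176.29 Y60.45
G1 X180.60 Y50.04
G1 X191.01 Y45.73
G1 X201.42 Y50.04
G1 X205.73 Y60.45
M5
G0 X0.00 Y0.00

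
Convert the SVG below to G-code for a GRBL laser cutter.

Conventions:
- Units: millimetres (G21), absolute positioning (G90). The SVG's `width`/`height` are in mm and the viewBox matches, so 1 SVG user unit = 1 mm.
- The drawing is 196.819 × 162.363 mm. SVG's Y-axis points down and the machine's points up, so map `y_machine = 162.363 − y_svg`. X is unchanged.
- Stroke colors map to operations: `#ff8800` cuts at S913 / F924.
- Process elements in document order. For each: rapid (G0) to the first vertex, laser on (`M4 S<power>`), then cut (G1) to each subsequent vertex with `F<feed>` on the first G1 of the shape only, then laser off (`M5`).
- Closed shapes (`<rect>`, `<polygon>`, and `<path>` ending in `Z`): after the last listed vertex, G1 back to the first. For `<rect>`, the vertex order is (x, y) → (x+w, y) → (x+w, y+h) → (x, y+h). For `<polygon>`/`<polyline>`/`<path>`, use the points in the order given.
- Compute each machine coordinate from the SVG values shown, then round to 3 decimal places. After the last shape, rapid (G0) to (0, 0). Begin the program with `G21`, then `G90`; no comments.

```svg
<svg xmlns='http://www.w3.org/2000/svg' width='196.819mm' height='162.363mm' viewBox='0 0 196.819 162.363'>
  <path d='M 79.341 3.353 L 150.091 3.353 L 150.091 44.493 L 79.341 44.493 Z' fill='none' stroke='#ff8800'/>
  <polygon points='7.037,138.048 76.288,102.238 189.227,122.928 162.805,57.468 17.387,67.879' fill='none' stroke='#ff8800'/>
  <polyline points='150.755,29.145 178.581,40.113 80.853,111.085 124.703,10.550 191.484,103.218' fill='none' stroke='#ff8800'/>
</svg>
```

G21
G90
G0 X79.341 Y159.010
M4 S913
G1 X150.091 Y159.010 F924
G1 X150.091 Y117.870
G1 X79.341 Y117.870
G1 X79.341 Y159.010
M5
G0 X7.037 Y24.315
M4 S913
G1 X76.288 Y60.125 F924
G1 X189.227 Y39.435
G1 X162.805 Y104.895
G1 X17.387 Y94.484
G1 X7.037 Y24.315
M5
G0 X150.755 Y133.218
M4 S913
G1 X178.581 Y122.250 F924
G1 X80.853 Y51.278
G1 X124.703 Y151.813
G1 X191.484 Y59.145
M5
G0 X0.000 Y0.000

Since the viewBox matches the mm dimensions, user units are millimetres directly. The only transform is the Y-flip y_m = 162.363 − y_svg.

Shape 1 is a rectangle drawn with `<path>`. Its stroke #ff8800 means cut at S913, F924. After flipping Y the toolpath is (79.341,159.010) → (150.091,159.010) → (150.091,117.870) → (79.341,117.870) → (79.341,159.010), returning to the start.

Shape 2 is a closed polygon drawn with `<polygon>`. Its stroke #ff8800 means cut at S913, F924. After flipping Y the toolpath is (7.037,24.315) → (76.288,60.125) → (189.227,39.435) → (162.805,104.895) → (17.387,94.484) → (7.037,24.315), returning to the start.

Shape 3 is a open polyline drawn with `<polyline>`. Its stroke #ff8800 means cut at S913, F924. After flipping Y the toolpath is (150.755,133.218) → (178.581,122.250) → (80.853,51.278) → (124.703,151.813) → (191.484,59.145).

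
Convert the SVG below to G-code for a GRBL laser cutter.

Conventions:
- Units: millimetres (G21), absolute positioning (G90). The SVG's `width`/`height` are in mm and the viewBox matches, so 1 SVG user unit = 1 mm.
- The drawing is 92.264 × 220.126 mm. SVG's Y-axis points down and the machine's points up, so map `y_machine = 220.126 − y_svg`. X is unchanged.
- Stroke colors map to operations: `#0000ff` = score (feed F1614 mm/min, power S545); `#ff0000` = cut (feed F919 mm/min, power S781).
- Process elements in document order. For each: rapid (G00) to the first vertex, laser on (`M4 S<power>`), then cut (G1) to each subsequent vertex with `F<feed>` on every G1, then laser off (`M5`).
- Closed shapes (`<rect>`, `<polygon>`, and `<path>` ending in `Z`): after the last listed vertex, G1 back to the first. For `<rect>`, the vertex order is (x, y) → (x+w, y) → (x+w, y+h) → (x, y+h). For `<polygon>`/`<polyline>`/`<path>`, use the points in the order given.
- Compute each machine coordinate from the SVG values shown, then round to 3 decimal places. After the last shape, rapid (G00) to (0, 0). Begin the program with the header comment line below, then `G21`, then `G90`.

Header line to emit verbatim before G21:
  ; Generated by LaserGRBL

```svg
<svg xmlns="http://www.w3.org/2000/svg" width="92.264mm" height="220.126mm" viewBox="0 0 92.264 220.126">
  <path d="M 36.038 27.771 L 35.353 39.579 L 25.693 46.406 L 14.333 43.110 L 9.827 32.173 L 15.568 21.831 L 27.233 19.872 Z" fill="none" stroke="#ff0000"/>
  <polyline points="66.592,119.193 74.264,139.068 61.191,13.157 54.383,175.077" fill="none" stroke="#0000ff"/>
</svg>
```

viewBox `0 0 92.264 220.126` with mm width/height → 1 unit = 1 mm. Flip: y_m = 220.126 − y_svg.

**Shape 1** — `<path>` regular polygon, stroke `#ff0000` → cut (S781, F919). Machine vertices: (36.038,192.355) → (35.353,180.547) → (25.693,173.720) → (14.333,177.016) → (9.827,187.953) → (15.568,198.295) → (27.233,200.254) → (36.038,192.355). Closed: final G1 returns to the first vertex.

**Shape 2** — `<polyline>` open polyline, stroke `#0000ff` → score (S545, F1614). Machine vertices: (66.592,100.933) → (74.264,81.058) → (61.191,206.969) → (54.383,45.049). Open path.

; Generated by LaserGRBL
G21
G90
G00 X36.038 Y192.355
M4 S781
G1 X35.353 Y180.547 F919
G1 X25.693 Y173.720 F919
G1 X14.333 Y177.016 F919
G1 X9.827 Y187.953 F919
G1 X15.568 Y198.295 F919
G1 X27.233 Y200.254 F919
G1 X36.038 Y192.355 F919
M5
G00 X66.592 Y100.933
M4 S545
G1 X74.264 Y81.058 F1614
G1 X61.191 Y206.969 F1614
G1 X54.383 Y45.049 F1614
M5
G00 X0.000 Y0.000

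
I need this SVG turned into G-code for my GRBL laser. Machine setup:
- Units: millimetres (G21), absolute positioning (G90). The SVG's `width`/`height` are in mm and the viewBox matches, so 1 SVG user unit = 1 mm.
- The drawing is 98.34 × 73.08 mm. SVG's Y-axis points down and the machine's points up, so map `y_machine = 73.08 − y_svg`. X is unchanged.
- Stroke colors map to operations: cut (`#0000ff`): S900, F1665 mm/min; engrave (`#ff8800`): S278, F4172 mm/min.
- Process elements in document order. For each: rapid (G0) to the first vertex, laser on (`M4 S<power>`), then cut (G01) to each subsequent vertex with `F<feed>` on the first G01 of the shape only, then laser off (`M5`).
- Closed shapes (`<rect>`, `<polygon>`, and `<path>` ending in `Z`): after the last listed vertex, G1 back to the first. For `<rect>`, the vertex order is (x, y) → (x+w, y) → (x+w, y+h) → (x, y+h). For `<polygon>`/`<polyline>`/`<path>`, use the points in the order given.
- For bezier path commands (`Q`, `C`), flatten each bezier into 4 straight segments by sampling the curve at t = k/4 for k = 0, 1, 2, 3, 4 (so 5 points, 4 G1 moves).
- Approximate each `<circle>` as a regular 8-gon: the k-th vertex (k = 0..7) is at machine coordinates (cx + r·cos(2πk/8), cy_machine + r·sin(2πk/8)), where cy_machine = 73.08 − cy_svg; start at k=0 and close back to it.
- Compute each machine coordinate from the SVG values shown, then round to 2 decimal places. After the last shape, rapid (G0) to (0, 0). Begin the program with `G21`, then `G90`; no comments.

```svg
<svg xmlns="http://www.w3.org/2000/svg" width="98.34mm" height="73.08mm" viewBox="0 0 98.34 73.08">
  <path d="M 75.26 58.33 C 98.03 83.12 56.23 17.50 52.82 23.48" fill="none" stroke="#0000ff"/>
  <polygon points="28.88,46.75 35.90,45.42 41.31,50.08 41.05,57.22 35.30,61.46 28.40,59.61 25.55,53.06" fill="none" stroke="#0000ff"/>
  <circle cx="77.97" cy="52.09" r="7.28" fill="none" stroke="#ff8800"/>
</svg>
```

G21
G90
G0 X75.26 Y14.75
M4 S900
G01 X81.84 Y10.58 F1665
G01 X73.86 Y25.12
G01 X60.97 Y43.19
G01 X52.82 Y49.60
M5
G0 X28.88 Y26.33
M4 S900
G01 X35.90 Y27.66 F1665
G01 X41.31 Y23.00
G01 X41.05 Y15.86
G01 X35.30 Y11.62
G01 X28.40 Y13.47
G01 X25.55 Y20.02
G01 X28.88 Y26.33
M5
G0 X85.25 Y20.99
M4 S278
G01 X83.12 Y26.14 F4172
G01 X77.97 Y28.27
G01 X72.82 Y26.14
G01 X70.69 Y20.99
G01 X72.82 Y15.84
G01 X77.97 Y13.71
G01 X83.12 Y15.84
G01 X85.25 Y20.99
M5
G0 X0.00 Y0.00

viewBox `0 0 98.34 73.08` with mm width/height → 1 unit = 1 mm. Flip: y_m = 73.08 − y_svg.

**Shape 1** — `<path>` cubic bezier, stroke `#0000ff` → cut (S900, F1665). Control points (SVG): P0=(75.26,58.33), P1=(98.03,83.12), P2=(56.23,17.50), P3=(52.82,23.48); sampled at t=k/4. Machine vertices: (75.26,14.75) → (81.84,10.58) → (73.86,25.12) → (60.97,43.19) → (52.82,49.60). Open path.

**Shape 2** — `<polygon>` regular polygon, stroke `#0000ff` → cut (S900, F1665). Machine vertices: (28.88,26.33) → (35.90,27.66) → (41.31,23.00) → (41.05,15.86) → (35.30,11.62) → (28.40,13.47) → (25.55,20.02) → (28.88,26.33). Closed: final G1 returns to the first vertex.

**Shape 3** — `<circle>` circle, stroke `#ff8800` → engrave (S278, F4172). Machine vertices: (85.25,20.99) → (83.12,26.14) → (77.97,28.27) → (72.82,26.14) → (70.69,20.99) → (72.82,15.84) → (77.97,13.71) → (83.12,15.84) → (85.25,20.99). Closed: final G1 returns to the first vertex.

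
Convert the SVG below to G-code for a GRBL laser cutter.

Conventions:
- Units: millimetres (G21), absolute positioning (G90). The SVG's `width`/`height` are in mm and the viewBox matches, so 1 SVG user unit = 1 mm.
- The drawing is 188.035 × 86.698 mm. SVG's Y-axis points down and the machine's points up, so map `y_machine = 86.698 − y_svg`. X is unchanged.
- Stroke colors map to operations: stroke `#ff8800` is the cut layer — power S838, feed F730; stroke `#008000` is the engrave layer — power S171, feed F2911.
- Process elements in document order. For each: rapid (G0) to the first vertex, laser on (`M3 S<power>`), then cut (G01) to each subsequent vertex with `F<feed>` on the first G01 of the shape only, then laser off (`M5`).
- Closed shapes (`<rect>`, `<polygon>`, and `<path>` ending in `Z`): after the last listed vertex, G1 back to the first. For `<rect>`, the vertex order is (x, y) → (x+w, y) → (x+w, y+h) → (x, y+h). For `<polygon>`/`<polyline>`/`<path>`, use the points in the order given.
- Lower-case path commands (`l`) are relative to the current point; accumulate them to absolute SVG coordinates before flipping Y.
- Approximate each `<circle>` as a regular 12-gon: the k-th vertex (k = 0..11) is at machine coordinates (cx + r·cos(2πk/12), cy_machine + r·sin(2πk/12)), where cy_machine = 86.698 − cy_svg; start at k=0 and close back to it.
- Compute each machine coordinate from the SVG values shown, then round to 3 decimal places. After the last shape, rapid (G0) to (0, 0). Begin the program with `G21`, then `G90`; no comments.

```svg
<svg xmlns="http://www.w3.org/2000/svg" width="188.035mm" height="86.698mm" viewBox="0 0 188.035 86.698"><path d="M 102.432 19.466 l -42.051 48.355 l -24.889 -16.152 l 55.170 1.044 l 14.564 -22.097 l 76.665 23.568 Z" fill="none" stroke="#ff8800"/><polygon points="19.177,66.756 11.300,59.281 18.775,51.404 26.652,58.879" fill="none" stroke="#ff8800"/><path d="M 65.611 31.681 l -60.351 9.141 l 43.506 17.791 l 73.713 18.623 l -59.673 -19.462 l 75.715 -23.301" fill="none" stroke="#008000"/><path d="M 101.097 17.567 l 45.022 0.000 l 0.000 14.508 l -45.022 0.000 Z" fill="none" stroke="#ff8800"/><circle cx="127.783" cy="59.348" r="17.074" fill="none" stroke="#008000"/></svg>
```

viewBox `0 0 188.035 86.698` with mm width/height → 1 unit = 1 mm. Flip: y_m = 86.698 − y_svg.

**Shape 1** — `<path>` closed polygon, stroke `#ff8800` → cut (S838, F730). Machine vertices: (102.432,67.232) → (60.381,18.877) → (35.492,35.029) → (90.662,33.985) → (105.226,56.082) → (181.891,32.514) → (102.432,67.232). Closed: final G1 returns to the first vertex.

**Shape 2** — `<polygon>` regular polygon, stroke `#ff8800` → cut (S838, F730). Machine vertices: (19.177,19.942) → (11.300,27.417) → (18.775,35.294) → (26.652,27.819) → (19.177,19.942). Closed: final G1 returns to the first vertex.

**Shape 3** — `<path>` open polyline, stroke `#008000` → engrave (S171, F2911). Machine vertices: (65.611,55.017) → (5.260,45.876) → (48.766,28.085) → (122.479,9.462) → (62.806,28.924) → (138.521,52.225). Open path.

**Shape 4** — `<path>` rectangle, stroke `#ff8800` → cut (S838, F730). Machine vertices: (101.097,69.131) → (146.119,69.131) → (146.119,54.623) → (101.097,54.623) → (101.097,69.131). Closed: final G1 returns to the first vertex.

**Shape 5** — `<circle>` circle, stroke `#008000` → engrave (S171, F2911). Machine vertices: (144.857,27.350) → (142.570,35.887) → (136.320,42.137) → (127.783,44.424) → (119.246,42.137) → (112.996,35.887) → (110.709,27.350) → (112.996,18.813) → (119.246,12.563) → (127.783,10.276) → (136.320,12.563) → (142.570,18.813) → (144.857,27.350). Closed: final G1 returns to the first vertex.

G21
G90
G0 X102.432 Y67.232
M3 S838
G01 X60.381 Y18.877 F730
G01 X35.492 Y35.029
G01 X90.662 Y33.985
G01 X105.226 Y56.082
G01 X181.891 Y32.514
G01 X102.432 Y67.232
M5
G0 X19.177 Y19.942
M3 S838
G01 X11.300 Y27.417 F730
G01 X18.775 Y35.294
G01 X26.652 Y27.819
G01 X19.177 Y19.942
M5
G0 X65.611 Y55.017
M3 S171
G01 X5.260 Y45.876 F2911
G01 X48.766 Y28.085
G01 X122.479 Y9.462
G01 X62.806 Y28.924
G01 X138.521 Y52.225
M5
G0 X101.097 Y69.131
M3 S838
G01 X146.119 Y69.131 F730
G01 X146.119 Y54.623
G01 X101.097 Y54.623
G01 X101.097 Y69.131
M5
G0 X144.857 Y27.350
M3 S171
G01 X142.570 Y35.887 F2911
G01 X136.320 Y42.137
G01 X127.783 Y44.424
G01 X119.246 Y42.137
G01 X112.996 Y35.887
G01 X110.709 Y27.350
G01 X112.996 Y18.813
G01 X119.246 Y12.563
G01 X127.783 Y10.276
G01 X136.320 Y12.563
G01 X142.570 Y18.813
G01 X144.857 Y27.350
M5
G0 X0.000 Y0.000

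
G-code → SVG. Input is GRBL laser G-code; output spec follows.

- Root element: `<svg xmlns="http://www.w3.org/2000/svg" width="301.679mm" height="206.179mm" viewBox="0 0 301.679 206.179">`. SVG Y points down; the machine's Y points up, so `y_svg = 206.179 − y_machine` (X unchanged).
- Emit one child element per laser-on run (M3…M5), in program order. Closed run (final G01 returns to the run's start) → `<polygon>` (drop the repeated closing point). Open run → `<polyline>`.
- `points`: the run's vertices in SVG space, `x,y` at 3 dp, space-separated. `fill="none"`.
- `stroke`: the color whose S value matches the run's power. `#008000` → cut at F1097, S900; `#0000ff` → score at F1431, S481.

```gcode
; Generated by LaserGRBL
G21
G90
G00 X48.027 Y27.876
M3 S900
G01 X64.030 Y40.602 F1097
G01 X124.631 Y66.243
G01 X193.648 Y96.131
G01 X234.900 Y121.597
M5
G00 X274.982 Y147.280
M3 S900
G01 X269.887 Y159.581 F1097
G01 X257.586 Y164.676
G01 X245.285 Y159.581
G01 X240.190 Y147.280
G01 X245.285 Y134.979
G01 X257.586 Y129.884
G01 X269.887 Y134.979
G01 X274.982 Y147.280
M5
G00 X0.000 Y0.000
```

y_svg = 206.179 − y_m. Every run uses S900, so all elements get stroke `#008000` (cut).

[1] open run; points: 48.027,178.303 64.030,165.577 124.631,139.936 193.648,110.048 234.900,84.582

[2] closed run; points: 274.982,58.899 269.887,46.598 257.586,41.503 245.285,46.598 240.190,58.899 245.285,71.200 257.586,76.295 269.887,71.200

<svg xmlns="http://www.w3.org/2000/svg" width="301.679mm" height="206.179mm" viewBox="0 0 301.679 206.179">
  <polyline points="48.027,178.303 64.030,165.577 124.631,139.936 193.648,110.048 234.900,84.582" fill="none" stroke="#008000"/>
  <polygon points="274.982,58.899 269.887,46.598 257.586,41.503 245.285,46.598 240.190,58.899 245.285,71.200 257.586,76.295 269.887,71.200" fill="none" stroke="#008000"/>
</svg>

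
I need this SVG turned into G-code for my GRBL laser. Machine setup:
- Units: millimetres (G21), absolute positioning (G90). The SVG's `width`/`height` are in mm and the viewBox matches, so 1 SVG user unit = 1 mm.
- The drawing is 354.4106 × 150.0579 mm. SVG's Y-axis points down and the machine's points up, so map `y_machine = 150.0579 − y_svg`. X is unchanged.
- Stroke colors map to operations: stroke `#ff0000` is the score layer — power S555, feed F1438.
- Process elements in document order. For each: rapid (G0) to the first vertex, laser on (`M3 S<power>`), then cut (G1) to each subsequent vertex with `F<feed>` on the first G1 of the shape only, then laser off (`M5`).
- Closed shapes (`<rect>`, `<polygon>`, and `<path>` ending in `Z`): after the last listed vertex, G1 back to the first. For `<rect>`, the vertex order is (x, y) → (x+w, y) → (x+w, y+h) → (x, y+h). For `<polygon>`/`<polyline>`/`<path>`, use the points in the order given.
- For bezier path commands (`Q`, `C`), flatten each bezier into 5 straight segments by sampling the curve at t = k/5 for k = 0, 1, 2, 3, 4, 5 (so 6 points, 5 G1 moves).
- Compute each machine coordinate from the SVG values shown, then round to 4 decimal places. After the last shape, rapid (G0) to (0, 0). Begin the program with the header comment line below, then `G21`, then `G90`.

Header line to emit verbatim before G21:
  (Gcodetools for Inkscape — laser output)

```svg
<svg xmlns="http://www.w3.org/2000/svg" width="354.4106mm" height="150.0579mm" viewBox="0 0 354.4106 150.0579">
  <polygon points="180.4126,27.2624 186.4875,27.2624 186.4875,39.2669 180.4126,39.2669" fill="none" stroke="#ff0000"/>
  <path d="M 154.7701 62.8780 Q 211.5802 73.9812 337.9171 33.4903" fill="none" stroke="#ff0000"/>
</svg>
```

1 u = 1 mm; y_m = 150.0579 − y.

[1] `<polygon>` rectangle, #ff0000→score S555 F1438: (180.4126,122.7955) → (186.4875,122.7955) → (186.4875,110.7910) → (180.4126,110.7910) → (180.4126,122.7955) (closed)

[2] `<path>` quadratic bezier, #ff0000→score S555 F1438: (154.7701,87.1799) → (180.2752,84.8024) → (211.3425,86.5524) → (247.9719,92.4299) → (290.1634,102.4350) → (337.9171,116.5676)

(Gcodetools for Inkscape — laser output)
G21
G90
G0 X180.4126 Y122.7955
M3 S555
G1 X186.4875 Y122.7955 F1438
G1 X186.4875 Y110.7910
G1 X180.4126 Y110.7910
G1 X180.4126 Y122.7955
M5
G0 X154.7701 Y87.1799
M3 S555
G1 X180.2752 Y84.8024 F1438
G1 X211.3425 Y86.5524
G1 X247.9719 Y92.4299
G1 X290.1634 Y102.4350
G1 X337.9171 Y116.5676
M5
G0 X0.0000 Y0.0000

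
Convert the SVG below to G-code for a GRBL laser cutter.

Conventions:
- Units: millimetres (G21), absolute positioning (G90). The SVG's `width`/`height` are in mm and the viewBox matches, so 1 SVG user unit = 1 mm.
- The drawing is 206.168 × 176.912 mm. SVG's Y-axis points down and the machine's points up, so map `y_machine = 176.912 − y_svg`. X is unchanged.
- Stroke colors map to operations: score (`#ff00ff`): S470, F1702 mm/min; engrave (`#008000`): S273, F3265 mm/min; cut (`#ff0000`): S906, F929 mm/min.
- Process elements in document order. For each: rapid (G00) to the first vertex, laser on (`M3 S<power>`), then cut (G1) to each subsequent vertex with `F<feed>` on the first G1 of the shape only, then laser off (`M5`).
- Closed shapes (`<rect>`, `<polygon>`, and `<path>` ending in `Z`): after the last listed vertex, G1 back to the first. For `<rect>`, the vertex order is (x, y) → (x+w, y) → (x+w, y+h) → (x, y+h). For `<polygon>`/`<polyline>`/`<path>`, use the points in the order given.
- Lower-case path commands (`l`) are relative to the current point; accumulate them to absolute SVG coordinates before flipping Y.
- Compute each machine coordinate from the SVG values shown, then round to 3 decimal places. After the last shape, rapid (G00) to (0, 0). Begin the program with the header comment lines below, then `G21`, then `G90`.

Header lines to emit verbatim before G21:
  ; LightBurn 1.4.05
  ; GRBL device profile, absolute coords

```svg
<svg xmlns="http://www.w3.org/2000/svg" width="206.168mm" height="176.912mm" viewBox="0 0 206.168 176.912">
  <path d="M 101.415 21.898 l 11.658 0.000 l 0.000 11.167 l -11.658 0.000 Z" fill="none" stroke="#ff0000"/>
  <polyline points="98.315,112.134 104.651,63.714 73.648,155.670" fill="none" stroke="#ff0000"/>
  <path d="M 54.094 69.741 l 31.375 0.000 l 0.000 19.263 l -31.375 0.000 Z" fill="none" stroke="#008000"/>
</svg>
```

1 u = 1 mm; y_m = 176.912 − y.

[1] `<path>` rectangle, #ff0000→cut S906 F929: (101.415,155.014) → (113.073,155.014) → (113.073,143.847) → (101.415,143.847) → (101.415,155.014) (closed)

[2] `<polyline>` open polyline, #ff0000→cut S906 F929: (98.315,64.778) → (104.651,113.198) → (73.648,21.242)

[3] `<path>` rectangle, #008000→engrave S273 F3265: (54.094,107.171) → (85.469,107.171) → (85.469,87.908) → (54.094,87.908) → (54.094,107.171) (closed)

; LightBurn 1.4.05
; GRBL device profile, absolute coords
G21
G90
G00 X101.415 Y155.014
M3 S906
G1 X113.073 Y155.014 F929
G1 X113.073 Y143.847
G1 X101.415 Y143.847
G1 X101.415 Y155.014
M5
G00 X98.315 Y64.778
M3 S906
G1 X104.651 Y113.198 F929
G1 X73.648 Y21.242
M5
G00 X54.094 Y107.171
M3 S273
G1 X85.469 Y107.171 F3265
G1 X85.469 Y87.908
G1 X54.094 Y87.908
G1 X54.094 Y107.171
M5
G00 X0.000 Y0.000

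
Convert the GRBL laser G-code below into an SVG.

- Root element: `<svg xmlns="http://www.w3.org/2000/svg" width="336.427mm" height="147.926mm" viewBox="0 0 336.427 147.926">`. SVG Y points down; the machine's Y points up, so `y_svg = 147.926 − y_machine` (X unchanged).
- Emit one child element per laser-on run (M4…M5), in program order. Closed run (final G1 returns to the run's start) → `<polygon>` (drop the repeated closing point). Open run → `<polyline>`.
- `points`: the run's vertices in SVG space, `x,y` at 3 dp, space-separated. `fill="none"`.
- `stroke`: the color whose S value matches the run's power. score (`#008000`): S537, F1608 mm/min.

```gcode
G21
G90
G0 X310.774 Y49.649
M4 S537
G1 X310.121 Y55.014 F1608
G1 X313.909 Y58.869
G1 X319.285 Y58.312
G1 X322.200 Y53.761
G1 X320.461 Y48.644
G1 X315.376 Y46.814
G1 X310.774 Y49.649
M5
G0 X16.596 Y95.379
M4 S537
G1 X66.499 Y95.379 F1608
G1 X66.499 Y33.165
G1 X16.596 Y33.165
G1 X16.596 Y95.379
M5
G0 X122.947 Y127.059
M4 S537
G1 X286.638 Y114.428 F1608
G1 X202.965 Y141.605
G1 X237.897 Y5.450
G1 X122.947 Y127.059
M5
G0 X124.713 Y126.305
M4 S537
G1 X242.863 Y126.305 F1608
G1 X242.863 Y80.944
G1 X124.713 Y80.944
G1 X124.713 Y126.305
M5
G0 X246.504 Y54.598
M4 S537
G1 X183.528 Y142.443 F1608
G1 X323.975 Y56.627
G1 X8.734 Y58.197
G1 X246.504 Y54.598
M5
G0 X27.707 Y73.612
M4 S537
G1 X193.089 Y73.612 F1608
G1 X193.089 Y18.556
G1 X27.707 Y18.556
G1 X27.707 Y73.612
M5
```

Machine Y-up, SVG Y-down with viewBox height 147.926, so y_svg = 147.926 − y_machine; X carries over. Every run uses S537, so all elements get stroke `#008000` (score).

Run 1: The run returns to its start, so emit a `<polygon>` with points (Y-flipped): 310.774,98.277 310.121,92.912 313.909,89.057 319.285,89.614 322.200,94.165 320.461,99.282 315.376,101.112.

Run 2: The run returns to its start, so emit a `<polygon>` with points (Y-flipped): 16.596,52.547 66.499,52.547 66.499,114.761 16.596,114.761.

Run 3: The run returns to its start, so emit a `<polygon>` with points (Y-flipped): 122.947,20.867 286.638,33.498 202.965,6.321 237.897,142.476.

Run 4: The run returns to its start, so emit a `<polygon>` with points (Y-flipped): 124.713,21.621 242.863,21.621 242.863,66.982 124.713,66.982.

Run 5: The run returns to its start, so emit a `<polygon>` with points (Y-flipped): 246.504,93.328 183.528,5.483 323.975,91.299 8.734,89.729.

Run 6: The run returns to its start, so emit a `<polygon>` with points (Y-flipped): 27.707,74.314 193.089,74.314 193.089,129.370 27.707,129.370.

<svg xmlns="http://www.w3.org/2000/svg" width="336.427mm" height="147.926mm" viewBox="0 0 336.427 147.926">
  <polygon points="310.774,98.277 310.121,92.912 313.909,89.057 319.285,89.614 322.200,94.165 320.461,99.282 315.376,101.112" fill="none" stroke="#008000"/>
  <polygon points="16.596,52.547 66.499,52.547 66.499,114.761 16.596,114.761" fill="none" stroke="#008000"/>
  <polygon points="122.947,20.867 286.638,33.498 202.965,6.321 237.897,142.476" fill="none" stroke="#008000"/>
  <polygon points="124.713,21.621 242.863,21.621 242.863,66.982 124.713,66.982" fill="none" stroke="#008000"/>
  <polygon points="246.504,93.328 183.528,5.483 323.975,91.299 8.734,89.729" fill="none" stroke="#008000"/>
  <polygon points="27.707,74.314 193.089,74.314 193.089,129.370 27.707,129.370" fill="none" stroke="#008000"/>
</svg>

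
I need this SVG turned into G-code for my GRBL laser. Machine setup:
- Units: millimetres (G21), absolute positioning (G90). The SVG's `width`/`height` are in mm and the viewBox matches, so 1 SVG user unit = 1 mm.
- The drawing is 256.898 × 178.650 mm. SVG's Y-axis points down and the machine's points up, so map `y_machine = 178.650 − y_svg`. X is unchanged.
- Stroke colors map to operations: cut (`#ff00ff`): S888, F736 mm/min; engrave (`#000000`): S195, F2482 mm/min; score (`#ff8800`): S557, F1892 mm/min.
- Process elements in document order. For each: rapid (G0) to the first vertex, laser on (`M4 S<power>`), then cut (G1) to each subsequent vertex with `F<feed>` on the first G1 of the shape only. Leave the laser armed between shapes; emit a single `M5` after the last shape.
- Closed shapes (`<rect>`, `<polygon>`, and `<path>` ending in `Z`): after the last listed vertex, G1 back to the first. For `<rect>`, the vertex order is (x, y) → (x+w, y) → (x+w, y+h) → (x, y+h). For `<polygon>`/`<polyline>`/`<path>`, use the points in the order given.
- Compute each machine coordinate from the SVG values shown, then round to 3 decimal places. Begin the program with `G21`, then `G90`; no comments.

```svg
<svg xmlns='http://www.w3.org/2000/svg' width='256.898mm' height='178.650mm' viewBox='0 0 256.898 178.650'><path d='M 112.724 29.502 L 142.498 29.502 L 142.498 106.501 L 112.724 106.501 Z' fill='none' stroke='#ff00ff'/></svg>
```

G21
G90
G0 X112.724 Y149.148
M4 S888
G1 X142.498 Y149.148 F736
G1 X142.498 Y72.149
G1 X112.724 Y72.149
G1 X112.724 Y149.148
M5

Since the viewBox matches the mm dimensions, user units are millimetres directly. The only transform is the Y-flip y_m = 178.650 − y_svg.

Shape 1 is a rectangle drawn with `<path>`. Its stroke #ff00ff means cut at S888, F736. After flipping Y the toolpath is (112.724,149.148) → (142.498,149.148) → (142.498,72.149) → (112.724,72.149) → (112.724,149.148), returning to the start.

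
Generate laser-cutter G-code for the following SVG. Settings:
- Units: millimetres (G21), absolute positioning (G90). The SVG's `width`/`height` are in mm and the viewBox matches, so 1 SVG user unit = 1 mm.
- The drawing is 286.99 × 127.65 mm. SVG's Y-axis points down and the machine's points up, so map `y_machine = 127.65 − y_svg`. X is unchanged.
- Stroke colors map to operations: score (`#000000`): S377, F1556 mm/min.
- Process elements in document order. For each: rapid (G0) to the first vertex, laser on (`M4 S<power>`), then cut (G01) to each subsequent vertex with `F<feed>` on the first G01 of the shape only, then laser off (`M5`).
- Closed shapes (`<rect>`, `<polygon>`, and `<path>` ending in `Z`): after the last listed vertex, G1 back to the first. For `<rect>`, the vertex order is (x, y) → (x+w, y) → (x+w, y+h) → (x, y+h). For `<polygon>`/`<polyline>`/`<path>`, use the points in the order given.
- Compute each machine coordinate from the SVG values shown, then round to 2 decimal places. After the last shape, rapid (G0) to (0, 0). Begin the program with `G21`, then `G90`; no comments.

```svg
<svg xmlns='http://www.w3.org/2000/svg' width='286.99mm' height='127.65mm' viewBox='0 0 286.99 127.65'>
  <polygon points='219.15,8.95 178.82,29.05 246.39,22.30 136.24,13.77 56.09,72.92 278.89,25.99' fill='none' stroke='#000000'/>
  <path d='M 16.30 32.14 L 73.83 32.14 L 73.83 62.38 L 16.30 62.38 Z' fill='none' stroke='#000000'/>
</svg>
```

Since the viewBox matches the mm dimensions, user units are millimetres directly. The only transform is the Y-flip y_m = 127.65 − y_svg.

Shape 1 is a closed polygon drawn with `<polygon>`. Its stroke #000000 means score at S377, F1556. After flipping Y the toolpath is (219.15,118.70) → (178.82,98.60) → (246.39,105.35) → (136.24,113.88) → (56.09,54.73) → (278.89,101.66) → (219.15,118.70), returning to the start.

Shape 2 is a rectangle drawn with `<path>`. Its stroke #000000 means score at S377, F1556. After flipping Y the toolpath is (16.30,95.51) → (73.83,95.51) → (73.83,65.27) → (16.30,65.27) → (16.30,95.51), returning to the start.

G21
G90
G0 X219.15 Y118.70
M4 S377
G01 X178.82 Y98.60 F1556
G01 X246.39 Y105.35
G01 X136.24 Y113.88
G01 X56.09 Y54.73
G01 X278.89 Y101.66
G01 X219.15 Y118.70
M5
G0 X16.30 Y95.51
M4 S377
G01 X73.83 Y95.51 F1556
G01 X73.83 Y65.27
G01 X16.30 Y65.27
G01 X16.30 Y95.51
M5
G0 X0.00 Y0.00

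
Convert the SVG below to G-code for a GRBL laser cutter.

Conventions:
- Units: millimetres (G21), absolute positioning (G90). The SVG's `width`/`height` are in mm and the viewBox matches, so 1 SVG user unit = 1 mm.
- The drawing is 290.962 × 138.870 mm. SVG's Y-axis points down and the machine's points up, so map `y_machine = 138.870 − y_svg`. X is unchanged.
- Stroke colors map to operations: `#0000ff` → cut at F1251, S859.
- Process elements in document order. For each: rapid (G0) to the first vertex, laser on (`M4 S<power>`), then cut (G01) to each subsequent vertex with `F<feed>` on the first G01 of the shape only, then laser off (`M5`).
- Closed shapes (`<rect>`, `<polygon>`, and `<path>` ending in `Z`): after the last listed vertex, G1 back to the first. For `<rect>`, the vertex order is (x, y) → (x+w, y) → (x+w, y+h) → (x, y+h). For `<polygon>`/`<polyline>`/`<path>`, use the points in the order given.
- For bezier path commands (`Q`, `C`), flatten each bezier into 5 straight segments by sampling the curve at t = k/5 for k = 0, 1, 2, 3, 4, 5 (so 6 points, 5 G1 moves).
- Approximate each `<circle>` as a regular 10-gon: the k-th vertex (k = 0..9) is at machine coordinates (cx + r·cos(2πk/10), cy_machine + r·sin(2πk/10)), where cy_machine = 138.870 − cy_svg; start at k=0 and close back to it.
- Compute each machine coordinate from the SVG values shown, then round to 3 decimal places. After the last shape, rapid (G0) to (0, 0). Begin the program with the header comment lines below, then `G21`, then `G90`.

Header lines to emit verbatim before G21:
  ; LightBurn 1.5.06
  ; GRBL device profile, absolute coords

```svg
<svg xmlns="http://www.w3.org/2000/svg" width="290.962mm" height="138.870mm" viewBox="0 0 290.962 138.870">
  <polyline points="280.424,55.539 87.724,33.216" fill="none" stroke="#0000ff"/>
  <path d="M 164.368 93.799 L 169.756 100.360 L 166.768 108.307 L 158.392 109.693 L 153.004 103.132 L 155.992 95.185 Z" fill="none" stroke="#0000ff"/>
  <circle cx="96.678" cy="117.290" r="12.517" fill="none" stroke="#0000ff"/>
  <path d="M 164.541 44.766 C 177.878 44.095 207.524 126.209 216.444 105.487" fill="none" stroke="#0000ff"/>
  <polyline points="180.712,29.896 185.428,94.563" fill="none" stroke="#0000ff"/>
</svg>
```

; LightBurn 1.5.06
; GRBL device profile, absolute coords
G21
G90
G0 X280.424 Y83.331
M4 S859
G01 X87.724 Y105.654 F1251
M5
G0 X164.368 Y45.071
M4 S859
G01 X169.756 Y38.510 F1251
G01 X166.768 Y30.563
G01 X158.392 Y29.177
G01 X153.004 Y35.738
G01 X155.992 Y43.685
G01 X164.368 Y45.071
M5
G0 X109.195 Y21.580
M4 S859
G01 X106.804 Y28.937 F1251
G01 X100.546 Y33.484
G01 X92.810 Y33.484
G01 X86.552 Y28.937
G01 X84.161 Y21.580
G01 X86.552 Y14.223
G01 X92.810 Y9.676
G01 X100.546 Y9.676
G01 X106.804 Y14.223
G01 X109.195 Y21.580
M5
G0 X164.541 Y94.104
M4 S859
G01 X174.204 Y86.057 F1251
G01 X186.003 Y67.052
G01 X198.162 Y45.998
G01 X208.901 Y31.805
G01 X216.444 Y33.383
M5
G0 X180.712 Y108.974
M4 S859
G01 X185.428 Y44.307 F1251
M5
G0 X0.000 Y0.000

1 u = 1 mm; y_m = 138.870 − y.

[1] `<polyline>` line segment, #0000ff→cut S859 F1251: (280.424,83.331) → (87.724,105.654)

[2] `<path>` regular polygon, #0000ff→cut S859 F1251: (164.368,45.071) → (169.756,38.510) → (166.768,30.563) → (158.392,29.177) → (153.004,35.738) → (155.992,43.685) → (164.368,45.071) (closed)

[3] `<circle>` circle, #0000ff→cut S859 F1251: (109.195,21.580) → (106.804,28.937) → (100.546,33.484) → (92.810,33.484) → (86.552,28.937) → (84.161,21.580) → (86.552,14.223) → (92.810,9.676) → (100.546,9.676) → (106.804,14.223) → (109.195,21.580) (closed)

[4] `<path>` cubic bezier, #0000ff→cut S859 F1251: (164.541,94.104) → (174.204,86.057) → (186.003,67.052) → (198.162,45.998) → (208.901,31.805) → (216.444,33.383)

[5] `<polyline>` line segment, #0000ff→cut S859 F1251: (180.712,108.974) → (185.428,44.307)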